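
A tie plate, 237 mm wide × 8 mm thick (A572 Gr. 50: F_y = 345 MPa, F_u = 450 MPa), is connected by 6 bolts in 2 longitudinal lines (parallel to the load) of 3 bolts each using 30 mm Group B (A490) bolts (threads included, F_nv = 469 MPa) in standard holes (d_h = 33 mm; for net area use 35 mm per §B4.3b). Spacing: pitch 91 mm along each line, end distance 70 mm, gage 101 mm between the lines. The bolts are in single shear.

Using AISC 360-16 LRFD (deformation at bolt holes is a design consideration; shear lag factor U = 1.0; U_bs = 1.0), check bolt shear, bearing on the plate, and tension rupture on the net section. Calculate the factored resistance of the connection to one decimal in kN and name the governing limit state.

450.9 kN (net-section rupture governs)

Bolt shear: A_b = π(30)²/4 = 706.86 mm². φR_n = 0.75 × 469 × 706.86 × 6 × 1 = 1491.8 kN.
Bearing (8 mm plate, F_u = 450 MPa): end bolts L_c = 70 − 33/2 = 53.5, R_n = min(1.2×53.5×8×450, 2.4×30×8×450) = 231.12 kN/bolt; interior L_c = 91 − 33 = 58, R_n = 250.56 kN/bolt. φR_n = 0.75 × (2×231.12 + 4×250.56) = 1098.4 kN.
Tension rupture (net): A_n = (237 − 2×35)×8 = 1336 mm² (U = 1.0, A_e = A_n). φR_n = 0.75 × 450 × 1336 = 450.9 kN.
Governing: min(1491.8, 1098.4, 450.9) = 450.9 kN → net-section rupture.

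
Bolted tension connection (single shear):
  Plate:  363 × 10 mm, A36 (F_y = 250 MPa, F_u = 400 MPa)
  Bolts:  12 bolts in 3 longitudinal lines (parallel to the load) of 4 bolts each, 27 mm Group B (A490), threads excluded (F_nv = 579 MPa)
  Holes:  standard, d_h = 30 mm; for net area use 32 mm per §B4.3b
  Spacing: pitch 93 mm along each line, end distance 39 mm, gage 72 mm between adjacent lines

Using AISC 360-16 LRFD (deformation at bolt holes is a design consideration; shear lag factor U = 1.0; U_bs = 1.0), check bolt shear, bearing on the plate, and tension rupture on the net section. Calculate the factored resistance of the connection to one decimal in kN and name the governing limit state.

801.0 kN (net-section rupture governs)

Bolt shear: A_b = π(27)²/4 = 572.56 mm². φR_n = 0.75 × 579 × 572.56 × 12 × 1 = 2983.6 kN.
Bearing (10 mm plate, F_u = 400 MPa): end bolts L_c = 39 − 30/2 = 24, R_n = min(1.2×24×10×400, 2.4×27×10×400) = 115.2 kN/bolt; interior L_c = 93 − 30 = 63, R_n = 259.2 kN/bolt. φR_n = 0.75 × (3×115.2 + 9×259.2) = 2008.8 kN.
Tension rupture (net): A_n = (363 − 3×32)×10 = 2670 mm² (U = 1.0, A_e = A_n). φR_n = 0.75 × 400 × 2670 = 801.0 kN.
Governing: min(2983.6, 2008.8, 801.0) = 801.0 kN → net-section rupture.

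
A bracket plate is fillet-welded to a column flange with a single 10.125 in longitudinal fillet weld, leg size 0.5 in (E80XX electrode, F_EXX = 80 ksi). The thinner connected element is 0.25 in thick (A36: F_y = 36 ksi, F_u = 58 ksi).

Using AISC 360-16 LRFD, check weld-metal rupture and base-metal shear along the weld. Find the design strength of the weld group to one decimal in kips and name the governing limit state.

54.7 kips (base-metal shear governs)

Weld metal: throat = 0.707×0.5 = 0.3535 in, L = 10.125 in. φR_n = 0.75 × 0.6 × 80 × 0.3535 × 10.125 = 128.9 kips.
Base metal shear (0.25 in plate): yield φR_n = 1.0×0.6×36×0.25×10.125 = 54.7 kips; rupture φR_n = 0.75×0.6×58×0.25×10.125 = 66.1 kips; take 54.7 kips (yield).
Governing: min(128.9, 54.7) = 54.7 kips → base-metal shear.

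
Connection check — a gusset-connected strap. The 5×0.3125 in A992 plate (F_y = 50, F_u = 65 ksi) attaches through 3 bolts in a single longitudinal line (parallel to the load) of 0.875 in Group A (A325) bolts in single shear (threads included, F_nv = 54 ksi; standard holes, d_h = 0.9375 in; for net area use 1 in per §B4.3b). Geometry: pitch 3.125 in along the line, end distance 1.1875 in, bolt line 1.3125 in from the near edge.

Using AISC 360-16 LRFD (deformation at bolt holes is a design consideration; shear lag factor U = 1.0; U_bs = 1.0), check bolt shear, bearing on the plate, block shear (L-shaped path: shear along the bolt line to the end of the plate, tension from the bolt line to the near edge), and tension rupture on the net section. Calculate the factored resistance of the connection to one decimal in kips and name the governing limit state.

57.5 kips (block shear governs)

Bolt shear: A_b = π(0.875)²/4 = 0.60132 in². φR_n = 0.75 × 54 × 0.60132 × 3 × 1 = 73.1 kips.
Bearing (0.3125 in plate, F_u = 65 ksi): end bolts L_c = 1.1875 − 0.9375/2 = 0.71875, R_n = min(1.2×0.71875×0.3125×65, 2.4×0.875×0.3125×65) = 17.52 kips/bolt; interior L_c = 3.125 − 0.9375 = 2.1875, R_n = 42.656 kips/bolt. φR_n = 0.75 × (1×17.52 + 2×42.656) = 77.1 kips.
Block shear: shear path 1×[1.1875+2×3.125] = 1×7.4375 in, A_gv = 2.3242, A_nv = 1×(7.4375 − 2.5×1)×0.3125 = 1.543 in²; tension to near edge: (1.3125 − 0.5×1)×0.3125 = 0.25391 in². R_n = min(0.6×65×1.543, 0.6×50×2.3242) + 1.0×65×0.25391 = min(60.177, 69.726) + 16.504 = 76.681 kips. φR_n = 0.75 × 76.681 = 57.5 kips.
Tension rupture (net): A_n = (5 − 1×1)×0.3125 = 1.25 in² (U = 1.0, A_e = A_n). φR_n = 0.75 × 65 × 1.25 = 60.9 kips.
Governing: min(73.1, 77.1, 57.5, 60.9) = 57.5 kips → block shear.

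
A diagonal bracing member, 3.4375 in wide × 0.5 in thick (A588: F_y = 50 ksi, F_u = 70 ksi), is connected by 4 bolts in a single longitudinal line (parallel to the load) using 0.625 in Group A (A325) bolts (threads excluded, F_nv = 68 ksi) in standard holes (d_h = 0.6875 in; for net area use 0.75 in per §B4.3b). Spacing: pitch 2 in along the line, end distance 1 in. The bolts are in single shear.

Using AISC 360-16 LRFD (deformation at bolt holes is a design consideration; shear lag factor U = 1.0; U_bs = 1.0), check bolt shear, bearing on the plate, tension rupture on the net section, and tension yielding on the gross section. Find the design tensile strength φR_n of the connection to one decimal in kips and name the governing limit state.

Bolt shear: A_b = π(0.625)²/4 = 0.3068 in². φR_n = 0.75 × 68 × 0.3068 × 4 × 1 = 62.6 kips.
Bearing (0.5 in plate, F_u = 70 ksi): end bolts L_c = 1 − 0.6875/2 = 0.65625, R_n = min(1.2×0.65625×0.5×70, 2.4×0.625×0.5×70) = 27.563 kips/bolt; interior L_c = 2 − 0.6875 = 1.3125, R_n = 52.5 kips/bolt. φR_n = 0.75 × (1×27.563 + 3×52.5) = 138.8 kips.
Tension rupture (net): A_n = (3.4375 − 1×0.75)×0.5 = 1.3438 in² (U = 1.0, A_e = A_n). φR_n = 0.75 × 70 × 1.3438 = 70.5 kips.
Tension yield (gross): A_g = 3.4375×0.5 = 1.7188 in². φR_n = 0.90 × 50 × 1.7188 = 77.3 kips.
Governing: min(62.6, 138.8, 70.5, 77.3) = 62.6 kips → bolt shear.

62.6 kips (bolt shear governs)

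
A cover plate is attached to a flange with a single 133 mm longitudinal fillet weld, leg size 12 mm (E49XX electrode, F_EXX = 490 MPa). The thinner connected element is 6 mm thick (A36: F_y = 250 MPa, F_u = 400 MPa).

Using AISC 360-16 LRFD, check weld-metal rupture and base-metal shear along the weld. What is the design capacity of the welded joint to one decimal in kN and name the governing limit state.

Weld metal: throat = 0.707×12 = 8.484 mm, L = 133 mm. φR_n = 0.75 × 0.6 × 490 × 8.484 × 133 = 248.8 kN.
Base metal shear (6 mm plate): yield φR_n = 1.0×0.6×250×6×133 = 119.7 kN; rupture φR_n = 0.75×0.6×400×6×133 = 143.6 kN; take 119.7 kN (yield).
Governing: min(248.8, 119.7) = 119.7 kN → base-metal shear.

119.7 kN (base-metal shear governs)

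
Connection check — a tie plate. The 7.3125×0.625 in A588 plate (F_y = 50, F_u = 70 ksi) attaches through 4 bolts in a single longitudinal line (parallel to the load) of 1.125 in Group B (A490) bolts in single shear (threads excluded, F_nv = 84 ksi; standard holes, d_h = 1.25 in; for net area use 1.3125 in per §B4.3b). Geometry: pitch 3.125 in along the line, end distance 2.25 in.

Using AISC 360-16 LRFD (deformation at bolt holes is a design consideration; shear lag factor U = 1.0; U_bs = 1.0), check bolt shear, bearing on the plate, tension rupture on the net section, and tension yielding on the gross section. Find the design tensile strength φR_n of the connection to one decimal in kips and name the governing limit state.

Bolt shear: A_b = π(1.125)²/4 = 0.99402 in². φR_n = 0.75 × 84 × 0.99402 × 4 × 1 = 250.5 kips.
Bearing (0.625 in plate, F_u = 70 ksi): end bolts L_c = 2.25 − 1.25/2 = 1.625, R_n = min(1.2×1.625×0.625×70, 2.4×1.125×0.625×70) = 85.313 kips/bolt; interior L_c = 3.125 − 1.25 = 1.875, R_n = 98.438 kips/bolt. φR_n = 0.75 × (1×85.313 + 3×98.438) = 285.5 kips.
Tension rupture (net): A_n = (7.3125 − 1×1.3125)×0.625 = 3.75 in² (U = 1.0, A_e = A_n). φR_n = 0.75 × 70 × 3.75 = 196.9 kips.
Tension yield (gross): A_g = 7.3125×0.625 = 4.5703 in². φR_n = 0.90 × 50 × 4.5703 = 205.7 kips.
Governing: min(250.5, 285.5, 196.9, 205.7) = 196.9 kips → net-section rupture.

196.9 kips (net-section rupture governs)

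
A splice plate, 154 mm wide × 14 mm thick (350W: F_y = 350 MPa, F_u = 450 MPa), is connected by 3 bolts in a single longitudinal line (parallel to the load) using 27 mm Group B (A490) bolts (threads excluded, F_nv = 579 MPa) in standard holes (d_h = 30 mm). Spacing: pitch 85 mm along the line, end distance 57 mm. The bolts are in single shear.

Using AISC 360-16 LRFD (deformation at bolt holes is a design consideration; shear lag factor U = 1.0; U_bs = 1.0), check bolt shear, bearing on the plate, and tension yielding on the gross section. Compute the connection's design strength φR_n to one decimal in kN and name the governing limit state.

Bolt shear: A_b = π(27)²/4 = 572.56 mm². φR_n = 0.75 × 579 × 572.56 × 3 × 1 = 745.9 kN.
Bearing (14 mm plate, F_u = 450 MPa): end bolts L_c = 57 − 30/2 = 42, R_n = min(1.2×42×14×450, 2.4×27×14×450) = 317.52 kN/bolt; interior L_c = 85 − 30 = 55, R_n = 408.24 kN/bolt. φR_n = 0.75 × (1×317.52 + 2×408.24) = 850.5 kN.
Tension yield (gross): A_g = 154×14 = 2156 mm². φR_n = 0.90 × 350 × 2156 = 679.1 kN.
Governing: min(745.9, 850.5, 679.1) = 679.1 kN → gross-section yield.

679.1 kN (gross-section yield governs)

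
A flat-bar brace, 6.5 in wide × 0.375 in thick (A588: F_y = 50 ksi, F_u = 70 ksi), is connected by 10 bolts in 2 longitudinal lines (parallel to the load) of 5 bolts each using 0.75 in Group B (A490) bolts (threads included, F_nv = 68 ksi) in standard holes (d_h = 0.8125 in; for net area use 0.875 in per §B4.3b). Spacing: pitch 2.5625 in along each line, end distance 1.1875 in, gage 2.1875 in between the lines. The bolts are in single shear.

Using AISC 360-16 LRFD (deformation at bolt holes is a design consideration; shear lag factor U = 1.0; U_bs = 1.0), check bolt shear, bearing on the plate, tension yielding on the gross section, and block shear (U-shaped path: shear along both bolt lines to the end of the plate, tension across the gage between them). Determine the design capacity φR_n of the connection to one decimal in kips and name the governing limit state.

Bolt shear: A_b = π(0.75)²/4 = 0.44179 in². φR_n = 0.75 × 68 × 0.44179 × 10 × 1 = 225.3 kips.
Bearing (0.375 in plate, F_u = 70 ksi): end bolts L_c = 1.1875 − 0.8125/2 = 0.78125, R_n = min(1.2×0.78125×0.375×70, 2.4×0.75×0.375×70) = 24.609 kips/bolt; interior L_c = 2.5625 − 0.8125 = 1.75, R_n = 47.25 kips/bolt. φR_n = 0.75 × (2×24.609 + 8×47.25) = 320.4 kips.
Tension yield (gross): A_g = 6.5×0.375 = 2.4375 in². φR_n = 0.90 × 50 × 2.4375 = 109.7 kips.
Block shear: shear path 2×[1.1875+4×2.5625] = 2×11.4375 in, A_gv = 8.5781, A_nv = 2×(11.4375 − 4.5×0.875)×0.375 = 5.625 in²; tension across gage: (2.1875 − 1×0.875)×0.375 = 0.49219 in². R_n = min(0.6×70×5.625, 0.6×50×8.5781) + 1.0×70×0.49219 = min(236.25, 257.34) + 34.453 = 270.7 kips. φR_n = 0.75 × 270.7 = 203.0 kips.
Governing: min(225.3, 320.4, 109.7, 203.0) = 109.7 kips → gross-section yield.

109.7 kips (gross-section yield governs)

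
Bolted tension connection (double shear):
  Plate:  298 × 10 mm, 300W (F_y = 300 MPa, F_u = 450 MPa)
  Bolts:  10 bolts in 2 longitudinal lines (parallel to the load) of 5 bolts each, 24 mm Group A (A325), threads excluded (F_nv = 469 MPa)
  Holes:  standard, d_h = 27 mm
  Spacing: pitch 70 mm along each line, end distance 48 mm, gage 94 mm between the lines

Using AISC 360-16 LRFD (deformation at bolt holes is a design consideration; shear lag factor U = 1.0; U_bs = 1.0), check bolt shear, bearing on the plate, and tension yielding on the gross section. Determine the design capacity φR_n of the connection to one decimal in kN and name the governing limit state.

804.6 kN (gross-section yield governs)

Bolt shear: A_b = π(24)²/4 = 452.39 mm². φR_n = 0.75 × 469 × 452.39 × 10 × 2 = 3182.6 kN.
Bearing (10 mm plate, F_u = 450 MPa): end bolts L_c = 48 − 27/2 = 34.5, R_n = min(1.2×34.5×10×450, 2.4×24×10×450) = 186.3 kN/bolt; interior L_c = 70 − 27 = 43, R_n = 232.2 kN/bolt. φR_n = 0.75 × (2×186.3 + 8×232.2) = 1672.7 kN.
Tension yield (gross): A_g = 298×10 = 2980 mm². φR_n = 0.90 × 300 × 2980 = 804.6 kN.
Governing: min(3182.6, 1672.7, 804.6) = 804.6 kN → gross-section yield.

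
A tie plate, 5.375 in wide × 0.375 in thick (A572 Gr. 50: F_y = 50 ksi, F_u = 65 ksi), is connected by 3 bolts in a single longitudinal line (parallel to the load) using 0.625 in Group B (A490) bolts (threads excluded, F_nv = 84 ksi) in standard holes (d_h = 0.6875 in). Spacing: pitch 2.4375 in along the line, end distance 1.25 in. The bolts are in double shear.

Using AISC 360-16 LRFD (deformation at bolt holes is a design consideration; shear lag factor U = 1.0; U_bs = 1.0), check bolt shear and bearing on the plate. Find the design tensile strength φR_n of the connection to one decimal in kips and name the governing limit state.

Bolt shear: A_b = π(0.625)²/4 = 0.3068 in². φR_n = 0.75 × 84 × 0.3068 × 3 × 2 = 116.0 kips.
Bearing (0.375 in plate, F_u = 65 ksi): end bolts L_c = 1.25 − 0.6875/2 = 0.90625, R_n = min(1.2×0.90625×0.375×65, 2.4×0.625×0.375×65) = 26.508 kips/bolt; interior L_c = 2.4375 − 0.6875 = 1.75, R_n = 36.563 kips/bolt. φR_n = 0.75 × (1×26.508 + 2×36.563) = 74.7 kips.
Governing: min(116.0, 74.7) = 74.7 kips → bearing.

74.7 kips (bearing governs)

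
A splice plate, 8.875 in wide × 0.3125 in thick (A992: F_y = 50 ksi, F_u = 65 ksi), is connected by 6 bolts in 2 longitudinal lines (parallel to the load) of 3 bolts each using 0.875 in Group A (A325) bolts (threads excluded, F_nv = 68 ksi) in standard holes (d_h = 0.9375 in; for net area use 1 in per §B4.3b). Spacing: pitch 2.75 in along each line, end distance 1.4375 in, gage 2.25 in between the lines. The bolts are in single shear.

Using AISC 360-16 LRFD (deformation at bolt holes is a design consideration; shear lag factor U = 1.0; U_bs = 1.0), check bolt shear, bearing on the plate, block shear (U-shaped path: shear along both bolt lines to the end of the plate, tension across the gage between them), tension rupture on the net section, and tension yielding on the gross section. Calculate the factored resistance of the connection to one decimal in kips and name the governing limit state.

Bolt shear: A_b = π(0.875)²/4 = 0.60132 in². φR_n = 0.75 × 68 × 0.60132 × 6 × 1 = 184.0 kips.
Bearing (0.3125 in plate, F_u = 65 ksi): end bolts L_c = 1.4375 − 0.9375/2 = 0.96875, R_n = min(1.2×0.96875×0.3125×65, 2.4×0.875×0.3125×65) = 23.613 kips/bolt; interior L_c = 2.75 − 0.9375 = 1.8125, R_n = 42.656 kips/bolt. φR_n = 0.75 × (2×23.613 + 4×42.656) = 163.4 kips.
Block shear: shear path 2×[1.4375+2×2.75] = 2×6.9375 in, A_gv = 4.3359, A_nv = 2×(6.9375 − 2.5×1)×0.3125 = 2.7734 in²; tension across gage: (2.25 − 1×1)×0.3125 = 0.39063 in². R_n = min(0.6×65×2.7734, 0.6×50×4.3359) + 1.0×65×0.39063 = min(108.16, 130.08) + 25.391 = 133.55 kips. φR_n = 0.75 × 133.55 = 100.2 kips.
Tension rupture (net): A_n = (8.875 − 2×1)×0.3125 = 2.1484 in² (U = 1.0, A_e = A_n). φR_n = 0.75 × 65 × 2.1484 = 104.7 kips.
Tension yield (gross): A_g = 8.875×0.3125 = 2.7734 in². φR_n = 0.90 × 50 × 2.7734 = 124.8 kips.
Governing: min(184.0, 163.4, 100.2, 104.7, 124.8) = 100.2 kips → block shear.

100.2 kips (block shear governs)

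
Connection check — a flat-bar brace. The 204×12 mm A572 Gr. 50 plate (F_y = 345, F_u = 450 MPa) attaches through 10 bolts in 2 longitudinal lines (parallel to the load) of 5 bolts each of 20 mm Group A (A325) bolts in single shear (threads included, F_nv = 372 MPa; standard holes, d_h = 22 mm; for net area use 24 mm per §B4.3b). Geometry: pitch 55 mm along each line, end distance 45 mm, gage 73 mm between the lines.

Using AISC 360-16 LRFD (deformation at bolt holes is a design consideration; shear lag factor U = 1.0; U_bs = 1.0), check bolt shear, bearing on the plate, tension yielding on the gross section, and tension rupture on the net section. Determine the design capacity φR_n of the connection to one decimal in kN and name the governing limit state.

Bolt shear: A_b = π(20)²/4 = 314.16 mm². φR_n = 0.75 × 372 × 314.16 × 10 × 1 = 876.5 kN.
Bearing (12 mm plate, F_u = 450 MPa): end bolts L_c = 45 − 22/2 = 34, R_n = min(1.2×34×12×450, 2.4×20×12×450) = 220.32 kN/bolt; interior L_c = 55 − 22 = 33, R_n = 213.84 kN/bolt. φR_n = 0.75 × (2×220.32 + 8×213.84) = 1613.5 kN.
Tension yield (gross): A_g = 204×12 = 2448 mm². φR_n = 0.90 × 345 × 2448 = 760.1 kN.
Tension rupture (net): A_n = (204 − 2×24)×12 = 1872 mm² (U = 1.0, A_e = A_n). φR_n = 0.75 × 450 × 1872 = 631.8 kN.
Governing: min(876.5, 1613.5, 760.1, 631.8) = 631.8 kN → net-section rupture.

631.8 kN (net-section rupture governs)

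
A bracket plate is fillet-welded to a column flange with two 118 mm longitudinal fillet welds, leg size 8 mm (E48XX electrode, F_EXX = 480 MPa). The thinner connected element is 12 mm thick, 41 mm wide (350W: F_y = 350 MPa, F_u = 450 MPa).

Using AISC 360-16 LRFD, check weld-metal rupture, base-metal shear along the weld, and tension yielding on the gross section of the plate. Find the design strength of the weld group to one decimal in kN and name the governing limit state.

155.0 kN (gross-section yield governs)

Weld metal: throat = 0.707×8 = 5.656 mm, L = 2×118 = 236 mm. φR_n = 0.75 × 0.6 × 480 × 5.656 × 236 = 288.3 kN.
Base metal shear (12 mm plate): yield φR_n = 1.0×0.6×350×12×236 = 594.7 kN; rupture φR_n = 0.75×0.6×450×12×236 = 573.5 kN; take 573.5 kN (rupture).
Tension yield (gross): A_g = 41×12 = 492 mm². φR_n = 0.90 × 350 × 492 = 155.0 kN.
Governing: min(288.3, 573.5, 155.0) = 155.0 kN → gross-section yield.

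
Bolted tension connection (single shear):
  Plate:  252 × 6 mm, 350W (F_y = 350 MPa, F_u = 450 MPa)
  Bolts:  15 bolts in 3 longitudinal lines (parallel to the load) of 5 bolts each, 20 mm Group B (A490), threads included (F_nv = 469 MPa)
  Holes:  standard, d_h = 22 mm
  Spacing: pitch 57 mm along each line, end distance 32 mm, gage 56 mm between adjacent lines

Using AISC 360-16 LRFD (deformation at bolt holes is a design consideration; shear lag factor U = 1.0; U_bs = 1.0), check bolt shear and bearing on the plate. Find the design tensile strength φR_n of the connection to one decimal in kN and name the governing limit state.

Bolt shear: A_b = π(20)²/4 = 314.16 mm². φR_n = 0.75 × 469 × 314.16 × 15 × 1 = 1657.6 kN.
Bearing (6 mm plate, F_u = 450 MPa): end bolts L_c = 32 − 22/2 = 21, R_n = min(1.2×21×6×450, 2.4×20×6×450) = 68.04 kN/bolt; interior L_c = 57 − 22 = 35, R_n = 113.4 kN/bolt. φR_n = 0.75 × (3×68.04 + 12×113.4) = 1173.7 kN.
Governing: min(1657.6, 1173.7) = 1173.7 kN → bearing.

1173.7 kN (bearing governs)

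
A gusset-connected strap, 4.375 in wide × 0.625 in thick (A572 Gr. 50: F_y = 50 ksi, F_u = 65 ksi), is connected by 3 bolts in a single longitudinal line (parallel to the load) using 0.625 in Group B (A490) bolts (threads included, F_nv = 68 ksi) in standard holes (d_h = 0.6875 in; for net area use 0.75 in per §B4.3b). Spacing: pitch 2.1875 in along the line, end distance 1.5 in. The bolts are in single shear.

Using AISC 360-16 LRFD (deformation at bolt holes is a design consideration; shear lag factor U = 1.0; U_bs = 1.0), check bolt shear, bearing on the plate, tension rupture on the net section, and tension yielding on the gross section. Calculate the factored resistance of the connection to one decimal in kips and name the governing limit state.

Bolt shear: A_b = π(0.625)²/4 = 0.3068 in². φR_n = 0.75 × 68 × 0.3068 × 3 × 1 = 46.9 kips.
Bearing (0.625 in plate, F_u = 65 ksi): end bolts L_c = 1.5 − 0.6875/2 = 1.15625, R_n = min(1.2×1.15625×0.625×65, 2.4×0.625×0.625×65) = 56.367 kips/bolt; interior L_c = 2.1875 − 0.6875 = 1.5, R_n = 60.938 kips/bolt. φR_n = 0.75 × (1×56.367 + 2×60.938) = 133.7 kips.
Tension rupture (net): A_n = (4.375 − 1×0.75)×0.625 = 2.2656 in² (U = 1.0, A_e = A_n). φR_n = 0.75 × 65 × 2.2656 = 110.4 kips.
Tension yield (gross): A_g = 4.375×0.625 = 2.7344 in². φR_n = 0.90 × 50 × 2.7344 = 123.0 kips.
Governing: min(46.9, 133.7, 110.4, 123.0) = 46.9 kips → bolt shear.

46.9 kips (bolt shear governs)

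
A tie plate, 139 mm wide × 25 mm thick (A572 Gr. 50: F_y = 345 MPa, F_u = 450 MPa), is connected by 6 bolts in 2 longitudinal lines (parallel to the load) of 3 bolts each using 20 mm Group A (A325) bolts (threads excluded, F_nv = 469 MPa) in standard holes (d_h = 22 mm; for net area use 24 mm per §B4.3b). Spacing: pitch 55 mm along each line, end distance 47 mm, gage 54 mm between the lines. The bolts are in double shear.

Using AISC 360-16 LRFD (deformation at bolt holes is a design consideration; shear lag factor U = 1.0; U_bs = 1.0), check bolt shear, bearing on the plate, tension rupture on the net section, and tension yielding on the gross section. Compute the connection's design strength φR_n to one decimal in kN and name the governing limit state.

Bolt shear: A_b = π(20)²/4 = 314.16 mm². φR_n = 0.75 × 469 × 314.16 × 6 × 2 = 1326.1 kN.
Bearing (25 mm plate, F_u = 450 MPa): end bolts L_c = 47 − 22/2 = 36, R_n = min(1.2×36×25×450, 2.4×20×25×450) = 486 kN/bolt; interior L_c = 55 − 22 = 33, R_n = 445.5 kN/bolt. φR_n = 0.75 × (2×486 + 4×445.5) = 2065.5 kN.
Tension rupture (net): A_n = (139 − 2×24)×25 = 2275 mm² (U = 1.0, A_e = A_n). φR_n = 0.75 × 450 × 2275 = 767.8 kN.
Tension yield (gross): A_g = 139×25 = 3475 mm². φR_n = 0.90 × 345 × 3475 = 1079.0 kN.
Governing: min(1326.1, 2065.5, 767.8, 1079.0) = 767.8 kN → net-section rupture.

767.8 kN (net-section rupture governs)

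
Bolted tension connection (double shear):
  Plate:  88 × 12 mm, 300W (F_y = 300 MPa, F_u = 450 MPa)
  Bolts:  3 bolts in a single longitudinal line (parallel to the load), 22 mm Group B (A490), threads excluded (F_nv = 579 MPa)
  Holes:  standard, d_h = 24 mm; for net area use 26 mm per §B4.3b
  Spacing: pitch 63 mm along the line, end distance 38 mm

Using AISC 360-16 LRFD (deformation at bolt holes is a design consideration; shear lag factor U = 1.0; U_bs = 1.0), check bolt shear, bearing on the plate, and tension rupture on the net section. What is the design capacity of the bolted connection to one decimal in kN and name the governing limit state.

Bolt shear: A_b = π(22)²/4 = 380.13 mm². φR_n = 0.75 × 579 × 380.13 × 3 × 2 = 990.4 kN.
Bearing (12 mm plate, F_u = 450 MPa): end bolts L_c = 38 − 24/2 = 26, R_n = min(1.2×26×12×450, 2.4×22×12×450) = 168.48 kN/bolt; interior L_c = 63 − 24 = 39, R_n = 252.72 kN/bolt. φR_n = 0.75 × (1×168.48 + 2×252.72) = 505.4 kN.
Tension rupture (net): A_n = (88 − 1×26)×12 = 744 mm² (U = 1.0, A_e = A_n). φR_n = 0.75 × 450 × 744 = 251.1 kN.
Governing: min(990.4, 505.4, 251.1) = 251.1 kN → net-section rupture.

251.1 kN (net-section rupture governs)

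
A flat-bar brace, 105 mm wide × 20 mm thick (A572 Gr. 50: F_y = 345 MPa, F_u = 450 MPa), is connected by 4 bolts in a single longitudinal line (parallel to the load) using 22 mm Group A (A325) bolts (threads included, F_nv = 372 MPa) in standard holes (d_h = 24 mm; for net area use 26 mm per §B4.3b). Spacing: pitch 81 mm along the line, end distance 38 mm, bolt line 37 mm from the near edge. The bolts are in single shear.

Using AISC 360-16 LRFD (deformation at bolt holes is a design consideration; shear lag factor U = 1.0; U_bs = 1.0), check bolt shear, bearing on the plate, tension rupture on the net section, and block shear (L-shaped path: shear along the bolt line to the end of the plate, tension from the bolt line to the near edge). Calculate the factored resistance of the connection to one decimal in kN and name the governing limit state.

Bolt shear: A_b = π(22)²/4 = 380.13 mm². φR_n = 0.75 × 372 × 380.13 × 4 × 1 = 424.2 kN.
Bearing (20 mm plate, F_u = 450 MPa): end bolts L_c = 38 − 24/2 = 26, R_n = min(1.2×26×20×450, 2.4×22×20×450) = 280.8 kN/bolt; interior L_c = 81 − 24 = 57, R_n = 475.2 kN/bolt. φR_n = 0.75 × (1×280.8 + 3×475.2) = 1279.8 kN.
Tension rupture (net): A_n = (105 − 1×26)×20 = 1580 mm² (U = 1.0, A_e = A_n). φR_n = 0.75 × 450 × 1580 = 533.3 kN.
Block shear: shear path 1×[38+3×81] = 1×281 mm, A_gv = 5620, A_nv = 1×(281 − 3.5×26)×20 = 3800 mm²; tension to near edge: (37 − 0.5×26)×20 = 480 mm². R_n = min(0.6×450×3800, 0.6×345×5620) + 1.0×450×480 = min(1026, 1163.3) + 216 = 1242 kN. φR_n = 0.75 × 1242 = 931.5 kN.
Governing: min(424.2, 1279.8, 533.3, 931.5) = 424.2 kN → bolt shear.

424.2 kN (bolt shear governs)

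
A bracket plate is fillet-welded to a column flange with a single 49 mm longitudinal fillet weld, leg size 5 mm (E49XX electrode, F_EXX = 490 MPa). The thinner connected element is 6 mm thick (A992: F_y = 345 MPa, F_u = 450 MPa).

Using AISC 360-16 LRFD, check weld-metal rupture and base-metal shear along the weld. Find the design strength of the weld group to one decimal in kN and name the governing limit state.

38.2 kN (weld metal governs)

Weld metal: throat = 0.707×5 = 3.535 mm, L = 49 mm. φR_n = 0.75 × 0.6 × 490 × 3.535 × 49 = 38.2 kN.
Base metal shear (6 mm plate): yield φR_n = 1.0×0.6×345×6×49 = 60.9 kN; rupture φR_n = 0.75×0.6×450×6×49 = 59.5 kN; take 59.5 kN (rupture).
Governing: min(38.2, 59.5) = 38.2 kN → weld metal.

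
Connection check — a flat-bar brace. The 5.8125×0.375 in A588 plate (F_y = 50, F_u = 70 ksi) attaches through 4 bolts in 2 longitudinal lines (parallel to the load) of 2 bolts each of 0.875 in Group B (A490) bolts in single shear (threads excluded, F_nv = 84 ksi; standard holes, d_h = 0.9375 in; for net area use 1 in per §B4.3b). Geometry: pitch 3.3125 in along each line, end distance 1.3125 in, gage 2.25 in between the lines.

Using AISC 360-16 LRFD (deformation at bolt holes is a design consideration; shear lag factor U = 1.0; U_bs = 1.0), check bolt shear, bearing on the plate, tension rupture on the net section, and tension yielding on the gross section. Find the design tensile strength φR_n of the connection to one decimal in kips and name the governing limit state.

Bolt shear: A_b = π(0.875)²/4 = 0.60132 in². φR_n = 0.75 × 84 × 0.60132 × 4 × 1 = 151.5 kips.
Bearing (0.375 in plate, F_u = 70 ksi): end bolts L_c = 1.3125 − 0.9375/2 = 0.84375, R_n = min(1.2×0.84375×0.375×70, 2.4×0.875×0.375×70) = 26.578 kips/bolt; interior L_c = 3.3125 − 0.9375 = 2.375, R_n = 55.125 kips/bolt. φR_n = 0.75 × (2×26.578 + 2×55.125) = 122.6 kips.
Tension rupture (net): A_n = (5.8125 − 2×1)×0.375 = 1.4297 in² (U = 1.0, A_e = A_n). φR_n = 0.75 × 70 × 1.4297 = 75.1 kips.
Tension yield (gross): A_g = 5.8125×0.375 = 2.1797 in². φR_n = 0.90 × 50 × 2.1797 = 98.1 kips.
Governing: min(151.5, 122.6, 75.1, 98.1) = 75.1 kips → net-section rupture.

75.1 kips (net-section rupture governs)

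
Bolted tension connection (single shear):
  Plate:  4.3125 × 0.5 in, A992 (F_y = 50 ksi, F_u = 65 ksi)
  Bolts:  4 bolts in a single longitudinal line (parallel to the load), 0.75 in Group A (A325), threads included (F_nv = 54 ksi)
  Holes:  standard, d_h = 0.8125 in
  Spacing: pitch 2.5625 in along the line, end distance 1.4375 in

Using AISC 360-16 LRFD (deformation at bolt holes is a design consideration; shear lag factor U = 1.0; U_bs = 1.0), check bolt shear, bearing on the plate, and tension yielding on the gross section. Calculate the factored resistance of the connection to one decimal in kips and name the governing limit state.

71.6 kips (bolt shear governs)

Bolt shear: A_b = π(0.75)²/4 = 0.44179 in². φR_n = 0.75 × 54 × 0.44179 × 4 × 1 = 71.6 kips.
Bearing (0.5 in plate, F_u = 65 ksi): end bolts L_c = 1.4375 − 0.8125/2 = 1.03125, R_n = min(1.2×1.03125×0.5×65, 2.4×0.75×0.5×65) = 40.219 kips/bolt; interior L_c = 2.5625 − 0.8125 = 1.75, R_n = 58.5 kips/bolt. φR_n = 0.75 × (1×40.219 + 3×58.5) = 161.8 kips.
Tension yield (gross): A_g = 4.3125×0.5 = 2.1563 in². φR_n = 0.90 × 50 × 2.1563 = 97.0 kips.
Governing: min(71.6, 161.8, 97.0) = 71.6 kips → bolt shear.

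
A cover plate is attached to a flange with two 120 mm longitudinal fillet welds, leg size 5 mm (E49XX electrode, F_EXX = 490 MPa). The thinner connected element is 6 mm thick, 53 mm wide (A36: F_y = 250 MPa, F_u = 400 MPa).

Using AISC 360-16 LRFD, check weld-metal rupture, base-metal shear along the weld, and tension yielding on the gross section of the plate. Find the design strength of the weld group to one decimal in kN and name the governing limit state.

71.6 kN (gross-section yield governs)

Weld metal: throat = 0.707×5 = 3.535 mm, L = 2×120 = 240 mm. φR_n = 0.75 × 0.6 × 490 × 3.535 × 240 = 187.1 kN.
Base metal shear (6 mm plate): yield φR_n = 1.0×0.6×250×6×240 = 216.0 kN; rupture φR_n = 0.75×0.6×400×6×240 = 259.2 kN; take 216.0 kN (yield).
Tension yield (gross): A_g = 53×6 = 318 mm². φR_n = 0.90 × 250 × 318 = 71.6 kN.
Governing: min(187.1, 216.0, 71.6) = 71.6 kN → gross-section yield.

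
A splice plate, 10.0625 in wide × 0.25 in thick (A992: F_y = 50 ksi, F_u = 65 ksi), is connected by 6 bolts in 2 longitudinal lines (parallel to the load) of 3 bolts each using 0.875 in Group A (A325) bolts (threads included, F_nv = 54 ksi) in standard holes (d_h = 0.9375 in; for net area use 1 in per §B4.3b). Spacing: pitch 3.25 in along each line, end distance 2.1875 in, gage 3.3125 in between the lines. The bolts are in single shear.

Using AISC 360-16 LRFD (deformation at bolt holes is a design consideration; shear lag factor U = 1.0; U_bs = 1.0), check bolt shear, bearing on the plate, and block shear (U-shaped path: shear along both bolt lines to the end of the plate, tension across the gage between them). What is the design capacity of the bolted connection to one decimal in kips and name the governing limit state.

Bolt shear: A_b = π(0.875)²/4 = 0.60132 in². φR_n = 0.75 × 54 × 0.60132 × 6 × 1 = 146.1 kips.
Bearing (0.25 in plate, F_u = 65 ksi): end bolts L_c = 2.1875 − 0.9375/2 = 1.71875, R_n = min(1.2×1.71875×0.25×65, 2.4×0.875×0.25×65) = 33.516 kips/bolt; interior L_c = 3.25 − 0.9375 = 2.3125, R_n = 34.125 kips/bolt. φR_n = 0.75 × (2×33.516 + 4×34.125) = 152.6 kips.
Block shear: shear path 2×[2.1875+2×3.25] = 2×8.6875 in, A_gv = 4.3438, A_nv = 2×(8.6875 − 2.5×1)×0.25 = 3.0938 in²; tension across gage: (3.3125 − 1×1)×0.25 = 0.57813 in². R_n = min(0.6×65×3.0938, 0.6×50×4.3438) + 1.0×65×0.57813 = min(120.66, 130.31) + 37.578 = 158.24 kips. φR_n = 0.75 × 158.24 = 118.7 kips.
Governing: min(146.1, 152.6, 118.7) = 118.7 kips → block shear.

118.7 kips (block shear governs)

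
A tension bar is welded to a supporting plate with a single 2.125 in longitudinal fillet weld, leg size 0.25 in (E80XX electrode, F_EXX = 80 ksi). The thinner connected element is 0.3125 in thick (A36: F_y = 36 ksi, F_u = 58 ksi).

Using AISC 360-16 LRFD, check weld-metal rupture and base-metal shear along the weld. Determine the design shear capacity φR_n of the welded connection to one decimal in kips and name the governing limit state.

13.5 kips (weld metal governs)

Weld metal: throat = 0.707×0.25 = 0.17675 in, L = 2.125 in. φR_n = 0.75 × 0.6 × 80 × 0.17675 × 2.125 = 13.5 kips.
Base metal shear (0.3125 in plate): yield φR_n = 1.0×0.6×36×0.3125×2.125 = 14.3 kips; rupture φR_n = 0.75×0.6×58×0.3125×2.125 = 17.3 kips; take 14.3 kips (yield).
Governing: min(13.5, 14.3) = 13.5 kips → weld metal.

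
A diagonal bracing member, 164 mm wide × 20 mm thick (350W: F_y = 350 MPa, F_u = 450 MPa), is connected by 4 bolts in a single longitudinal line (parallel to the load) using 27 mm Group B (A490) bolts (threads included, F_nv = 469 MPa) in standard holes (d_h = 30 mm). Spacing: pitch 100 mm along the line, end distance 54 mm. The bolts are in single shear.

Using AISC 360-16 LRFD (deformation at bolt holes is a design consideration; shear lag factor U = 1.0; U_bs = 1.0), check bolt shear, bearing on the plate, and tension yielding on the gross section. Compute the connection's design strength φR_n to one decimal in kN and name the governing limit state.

805.6 kN (bolt shear governs)

Bolt shear: A_b = π(27)²/4 = 572.56 mm². φR_n = 0.75 × 469 × 572.56 × 4 × 1 = 805.6 kN.
Bearing (20 mm plate, F_u = 450 MPa): end bolts L_c = 54 − 30/2 = 39, R_n = min(1.2×39×20×450, 2.4×27×20×450) = 421.2 kN/bolt; interior L_c = 100 − 30 = 70, R_n = 583.2 kN/bolt. φR_n = 0.75 × (1×421.2 + 3×583.2) = 1628.1 kN.
Tension yield (gross): A_g = 164×20 = 3280 mm². φR_n = 0.90 × 350 × 3280 = 1033.2 kN.
Governing: min(805.6, 1628.1, 1033.2) = 805.6 kN → bolt shear.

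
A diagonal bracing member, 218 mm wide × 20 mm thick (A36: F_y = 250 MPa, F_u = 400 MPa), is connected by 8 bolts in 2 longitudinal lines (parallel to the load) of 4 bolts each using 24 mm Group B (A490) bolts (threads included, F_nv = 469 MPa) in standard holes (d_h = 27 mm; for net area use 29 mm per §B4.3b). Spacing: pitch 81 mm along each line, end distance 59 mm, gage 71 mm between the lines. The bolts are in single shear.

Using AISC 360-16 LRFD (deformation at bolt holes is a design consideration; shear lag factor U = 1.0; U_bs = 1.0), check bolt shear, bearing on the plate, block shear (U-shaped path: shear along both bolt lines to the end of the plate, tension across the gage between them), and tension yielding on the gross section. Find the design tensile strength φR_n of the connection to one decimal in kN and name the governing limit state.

981.0 kN (gross-section yield governs)

Bolt shear: A_b = π(24)²/4 = 452.39 mm². φR_n = 0.75 × 469 × 452.39 × 8 × 1 = 1273.0 kN.
Bearing (20 mm plate, F_u = 400 MPa): end bolts L_c = 59 − 27/2 = 45.5, R_n = min(1.2×45.5×20×400, 2.4×24×20×400) = 436.8 kN/bolt; interior L_c = 81 − 27 = 54, R_n = 460.8 kN/bolt. φR_n = 0.75 × (2×436.8 + 6×460.8) = 2728.8 kN.
Block shear: shear path 2×[59+3×81] = 2×302 mm, A_gv = 12080, A_nv = 2×(302 − 3.5×29)×20 = 8020 mm²; tension across gage: (71 − 1×29)×20 = 840 mm². R_n = min(0.6×400×8020, 0.6×250×12080) + 1.0×400×840 = min(1924.8, 1812) + 336 = 2148 kN. φR_n = 0.75 × 2148 = 1611.0 kN.
Tension yield (gross): A_g = 218×20 = 4360 mm². φR_n = 0.90 × 250 × 4360 = 981.0 kN.
Governing: min(1273.0, 2728.8, 1611.0, 981.0) = 981.0 kN → gross-section yield.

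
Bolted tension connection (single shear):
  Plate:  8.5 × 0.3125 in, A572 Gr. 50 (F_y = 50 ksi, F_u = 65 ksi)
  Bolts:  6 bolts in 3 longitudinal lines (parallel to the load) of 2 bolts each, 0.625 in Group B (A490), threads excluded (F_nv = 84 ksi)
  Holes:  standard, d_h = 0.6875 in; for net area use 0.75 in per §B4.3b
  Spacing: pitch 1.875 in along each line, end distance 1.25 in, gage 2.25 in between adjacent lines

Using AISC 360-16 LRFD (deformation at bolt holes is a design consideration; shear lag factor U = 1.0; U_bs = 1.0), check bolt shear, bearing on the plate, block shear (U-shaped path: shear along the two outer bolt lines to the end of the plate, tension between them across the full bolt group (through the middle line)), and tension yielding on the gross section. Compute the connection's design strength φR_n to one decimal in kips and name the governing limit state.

Bolt shear: A_b = π(0.625)²/4 = 0.3068 in². φR_n = 0.75 × 84 × 0.3068 × 6 × 1 = 116.0 kips.
Bearing (0.3125 in plate, F_u = 65 ksi): end bolts L_c = 1.25 − 0.6875/2 = 0.90625, R_n = min(1.2×0.90625×0.3125×65, 2.4×0.625×0.3125×65) = 22.09 kips/bolt; interior L_c = 1.875 − 0.6875 = 1.1875, R_n = 28.945 kips/bolt. φR_n = 0.75 × (3×22.09 + 3×28.945) = 114.8 kips.
Block shear: shear path 2×[1.25+1×1.875] = 2×3.125 in, A_gv = 1.9531, A_nv = 2×(3.125 − 1.5×0.75)×0.3125 = 1.25 in²; tension across gage: (4.5 − 2×0.75)×0.3125 = 0.9375 in². R_n = min(0.6×65×1.25, 0.6×50×1.9531) + 1.0×65×0.9375 = min(48.75, 58.593) + 60.938 = 109.69 kips. φR_n = 0.75 × 109.69 = 82.3 kips.
Tension yield (gross): A_g = 8.5×0.3125 = 2.6563 in². φR_n = 0.90 × 50 × 2.6563 = 119.5 kips.
Governing: min(116.0, 114.8, 82.3, 119.5) = 82.3 kips → block shear.

82.3 kips (block shear governs)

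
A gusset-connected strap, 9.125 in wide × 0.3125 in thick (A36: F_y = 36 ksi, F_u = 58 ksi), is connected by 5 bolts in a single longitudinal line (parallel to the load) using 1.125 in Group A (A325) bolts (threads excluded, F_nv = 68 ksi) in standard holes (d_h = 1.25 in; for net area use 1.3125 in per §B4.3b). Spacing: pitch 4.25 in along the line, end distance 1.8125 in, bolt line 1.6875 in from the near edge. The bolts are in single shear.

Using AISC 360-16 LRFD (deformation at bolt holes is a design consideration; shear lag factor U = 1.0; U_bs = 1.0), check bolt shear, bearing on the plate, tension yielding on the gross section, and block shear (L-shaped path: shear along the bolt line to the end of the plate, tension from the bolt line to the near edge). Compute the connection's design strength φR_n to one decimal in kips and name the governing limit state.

Bolt shear: A_b = π(1.125)²/4 = 0.99402 in². φR_n = 0.75 × 68 × 0.99402 × 5 × 1 = 253.5 kips.
Bearing (0.3125 in plate, F_u = 58 ksi): end bolts L_c = 1.8125 − 1.25/2 = 1.1875, R_n = min(1.2×1.1875×0.3125×58, 2.4×1.125×0.3125×58) = 25.828 kips/bolt; interior L_c = 4.25 − 1.25 = 3, R_n = 48.938 kips/bolt. φR_n = 0.75 × (1×25.828 + 4×48.938) = 166.2 kips.
Tension yield (gross): A_g = 9.125×0.3125 = 2.8516 in². φR_n = 0.90 × 36 × 2.8516 = 92.4 kips.
Block shear: shear path 1×[1.8125+4×4.25] = 1×18.8125 in, A_gv = 5.8789, A_nv = 1×(18.8125 − 4.5×1.3125)×0.3125 = 4.0332 in²; tension to near edge: (1.6875 − 0.5×1.3125)×0.3125 = 0.32227 in². R_n = min(0.6×58×4.0332, 0.6×36×5.8789) + 1.0×58×0.32227 = min(140.36, 126.98) + 18.692 = 145.67 kips. φR_n = 0.75 × 145.67 = 109.3 kips.
Governing: min(253.5, 166.2, 92.4, 109.3) = 92.4 kips → gross-section yield.

92.4 kips (gross-section yield governs)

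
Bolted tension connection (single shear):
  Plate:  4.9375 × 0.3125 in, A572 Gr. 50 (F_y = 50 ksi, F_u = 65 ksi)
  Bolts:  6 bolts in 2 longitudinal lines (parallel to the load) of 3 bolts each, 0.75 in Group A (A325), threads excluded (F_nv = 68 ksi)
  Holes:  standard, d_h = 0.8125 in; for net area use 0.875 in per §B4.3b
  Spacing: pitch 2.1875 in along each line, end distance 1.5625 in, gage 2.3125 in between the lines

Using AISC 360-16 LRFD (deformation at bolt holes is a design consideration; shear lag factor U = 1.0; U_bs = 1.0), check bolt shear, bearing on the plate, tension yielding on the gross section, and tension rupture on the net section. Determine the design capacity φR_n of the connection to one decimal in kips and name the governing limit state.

48.6 kips (net-section rupture governs)

Bolt shear: A_b = π(0.75)²/4 = 0.44179 in². φR_n = 0.75 × 68 × 0.44179 × 6 × 1 = 135.2 kips.
Bearing (0.3125 in plate, F_u = 65 ksi): end bolts L_c = 1.5625 − 0.8125/2 = 1.15625, R_n = min(1.2×1.15625×0.3125×65, 2.4×0.75×0.3125×65) = 28.184 kips/bolt; interior L_c = 2.1875 − 0.8125 = 1.375, R_n = 33.516 kips/bolt. φR_n = 0.75 × (2×28.184 + 4×33.516) = 142.8 kips.
Tension yield (gross): A_g = 4.9375×0.3125 = 1.543 in². φR_n = 0.90 × 50 × 1.543 = 69.4 kips.
Tension rupture (net): A_n = (4.9375 − 2×0.875)×0.3125 = 0.99609 in² (U = 1.0, A_e = A_n). φR_n = 0.75 × 65 × 0.99609 = 48.6 kips.
Governing: min(135.2, 142.8, 69.4, 48.6) = 48.6 kips → net-section rupture.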